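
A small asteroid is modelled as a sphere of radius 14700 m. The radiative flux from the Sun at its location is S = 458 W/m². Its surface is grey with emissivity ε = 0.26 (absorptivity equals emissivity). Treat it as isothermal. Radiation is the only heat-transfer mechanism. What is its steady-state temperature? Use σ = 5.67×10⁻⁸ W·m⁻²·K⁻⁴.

T ≈ 212 K

At equilibrium, absorbed power = emitted power.
Absorbing cross-section = πr² = 6.789×10⁸ m²; emitting surface = 4πr² = 2.715×10⁹ m² (ratio 4).
εS·A_cross = εσ·A_surf·T⁴  ⇒  T⁴ = S/(4σ)   (ε cancels).
T⁴ = 458/(4·5.67×10⁻⁸) = 2.019×10⁹ K⁴.
T = (2.019×10⁹)^(1/4).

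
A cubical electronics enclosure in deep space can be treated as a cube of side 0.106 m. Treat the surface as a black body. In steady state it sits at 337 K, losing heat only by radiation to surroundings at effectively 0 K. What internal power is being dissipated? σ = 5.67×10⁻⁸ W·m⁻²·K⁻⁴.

Steady state: P = εσA T⁴.
A = 6L² = 0.06742 m²; T⁴ = (337)⁴ = 1.290×10¹⁰ K⁴.
P = 1.0 × 5.67×10⁻⁸ × 0.06742 × 1.290×10¹⁰.

P ≈ 49.3 W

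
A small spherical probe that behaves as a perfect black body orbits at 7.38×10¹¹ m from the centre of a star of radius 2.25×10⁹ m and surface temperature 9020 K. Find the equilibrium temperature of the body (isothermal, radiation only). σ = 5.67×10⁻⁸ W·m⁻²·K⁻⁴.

T ≈ 352 K

The star's surface emits σT_*⁴; at distance d the flux is S = σT_*⁴(R_*/d)².
S = 5.67×10⁻⁸·(9020)⁴·(2.25×10⁹/7.38×10¹¹)² = 3489 W/m².
For an isothermal sphere T⁴ = (1−a)S/(4σ) = 1.538×10¹⁰ K⁴.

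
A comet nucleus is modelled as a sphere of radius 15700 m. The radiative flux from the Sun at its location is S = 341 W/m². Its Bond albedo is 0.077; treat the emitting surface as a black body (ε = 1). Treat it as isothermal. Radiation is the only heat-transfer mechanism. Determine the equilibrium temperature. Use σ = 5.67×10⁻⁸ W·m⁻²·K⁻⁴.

At equilibrium, absorbed power = emitted power.
Absorbing cross-section = πr² = 7.744×10⁸ m²; emitting surface = 4πr² = 3.097×10⁹ m² (ratio 4).
(1−a)S·A_cross = εσ·A_surf·T⁴  ⇒  T⁴ = (1−a)S/(4σ).
T⁴ = 0.923·341/(4·5.67×10⁻⁸) = 1.388×10⁹ K⁴.
T = (1.388×10⁹)^(1/4).

T ≈ 193 K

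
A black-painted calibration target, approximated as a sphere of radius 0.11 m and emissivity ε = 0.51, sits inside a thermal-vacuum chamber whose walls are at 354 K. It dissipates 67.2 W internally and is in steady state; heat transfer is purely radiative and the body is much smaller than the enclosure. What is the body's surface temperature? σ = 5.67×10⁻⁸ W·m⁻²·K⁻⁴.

For a small grey body in a large enclosure, net radiated power = εσA(T⁴ − T_w⁴).
Steady state: P = εσA(T⁴ − T_w⁴) with A = 4πr² = 0.1521 m².
T⁴ = P/(εσA) + T_w⁴ = 67.2/(0.51·5.67×10⁻⁸·0.1521) + (354)⁴
    = 1.528×10¹⁰ + 1.570×10¹⁰ = 3.099×10¹⁰ K⁴.

T ≈ 420 K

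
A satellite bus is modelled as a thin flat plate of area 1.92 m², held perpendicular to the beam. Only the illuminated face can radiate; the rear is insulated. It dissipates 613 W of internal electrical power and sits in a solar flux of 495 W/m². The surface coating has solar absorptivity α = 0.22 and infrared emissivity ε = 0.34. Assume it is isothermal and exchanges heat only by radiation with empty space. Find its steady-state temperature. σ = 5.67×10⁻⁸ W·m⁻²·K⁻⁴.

T ≈ 386 K

At steady state, absorbed solar power + internal power = radiated power.
Absorbed: α·S·A_cross = 0.22·495·1.920 = 209.1 W (cross-section A).
Total input = 209.1 + 613 = 822.1 W.
Radiated: εσ·A_surf·T⁴ with A_surf = A = 1.920 m².
T⁴ = 822.1/(0.34·5.67×10⁻⁸·1.920) = 2.221×10¹⁰ K⁴.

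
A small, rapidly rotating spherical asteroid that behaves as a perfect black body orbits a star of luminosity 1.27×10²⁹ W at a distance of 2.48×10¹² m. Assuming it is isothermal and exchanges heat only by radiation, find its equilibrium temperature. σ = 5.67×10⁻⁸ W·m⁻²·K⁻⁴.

First find the stellar flux at distance d: S = L/(4πd²) = 1.27×10²⁹/(4π·(2.48×10¹²)²) = 1643 W/m².
For an isothermal sphere, absorbed (1−a)S·πr² = emitted σ·4πr²·T⁴, so T⁴ = (1−a)S/(4σ).
T⁴ = 1.00·1643/(4·5.67×10⁻⁸) = 7.245×10⁹ K⁴.

T ≈ 292 K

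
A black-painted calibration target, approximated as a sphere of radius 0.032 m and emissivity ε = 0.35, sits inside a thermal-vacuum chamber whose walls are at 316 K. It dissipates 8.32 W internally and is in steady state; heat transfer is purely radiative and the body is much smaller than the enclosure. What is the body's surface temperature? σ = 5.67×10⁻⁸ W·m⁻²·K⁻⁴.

For a small grey body in a large enclosure, net radiated power = εσA(T⁴ − T_w⁴).
Steady state: P = εσA(T⁴ − T_w⁴) with A = 4πr² = 0.01287 m².
T⁴ = P/(εσA) + T_w⁴ = 8.32/(0.35·5.67×10⁻⁸·0.01287) + (316)⁴
    = 3.258×10¹⁰ + 9.971×10⁹ = 4.255×10¹⁰ K⁴.

T ≈ 454 K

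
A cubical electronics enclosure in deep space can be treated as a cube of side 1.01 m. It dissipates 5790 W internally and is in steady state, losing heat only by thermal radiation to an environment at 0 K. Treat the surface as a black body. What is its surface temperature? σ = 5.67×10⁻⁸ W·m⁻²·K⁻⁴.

T ≈ 359 K

Steady state: internal power = radiated power, P = εσA T⁴.
Radiating area A = 6L² = 6.121 m².
T⁴ = P/(εσA) = 5790/(1.0·5.67×10⁻⁸·6.121) = 1.668×10¹⁰ K⁴.
T = (1.668×10¹⁰)^(1/4).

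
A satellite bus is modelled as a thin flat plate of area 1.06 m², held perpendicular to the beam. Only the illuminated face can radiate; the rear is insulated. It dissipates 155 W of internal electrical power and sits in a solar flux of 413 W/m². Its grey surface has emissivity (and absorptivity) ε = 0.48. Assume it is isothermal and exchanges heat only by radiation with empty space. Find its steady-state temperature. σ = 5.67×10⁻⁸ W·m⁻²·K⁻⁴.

T ≈ 335 K

At steady state, absorbed solar power + internal power = radiated power.
Absorbed: α·S·A_cross = 0.48·413·1.060 = 210.1 W (cross-section A).
Total input = 210.1 + 155 = 365.1 W.
Radiated: εσ·A_surf·T⁴ with A_surf = A = 1.060 m².
T⁴ = 365.1/(0.48·5.67×10⁻⁸·1.060) = 1.266×10¹⁰ K⁴.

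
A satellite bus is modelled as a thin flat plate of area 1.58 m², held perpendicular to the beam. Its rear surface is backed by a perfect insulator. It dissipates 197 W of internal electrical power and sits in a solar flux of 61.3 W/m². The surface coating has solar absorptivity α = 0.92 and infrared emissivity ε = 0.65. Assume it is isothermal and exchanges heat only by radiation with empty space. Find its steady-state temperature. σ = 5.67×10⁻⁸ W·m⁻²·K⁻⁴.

T ≈ 265 K

At steady state, absorbed solar power + internal power = radiated power.
Absorbed: α·S·A_cross = 0.92·61.3·1.580 = 89.11 W (cross-section A).
Total input = 89.11 + 197 = 286.1 W.
Radiated: εσ·A_surf·T⁴ with A_surf = A = 1.580 m².
T⁴ = 286.1/(0.65·5.67×10⁻⁸·1.580) = 4.913×10⁹ K⁴.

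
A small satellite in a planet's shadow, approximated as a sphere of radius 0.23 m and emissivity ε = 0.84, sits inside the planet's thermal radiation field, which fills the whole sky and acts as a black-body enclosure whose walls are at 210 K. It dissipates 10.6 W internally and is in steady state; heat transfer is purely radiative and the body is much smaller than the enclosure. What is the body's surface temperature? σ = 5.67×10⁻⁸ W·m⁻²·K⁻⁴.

T ≈ 219 K

For a small grey body in a large enclosure, net radiated power = εσA(T⁴ − T_w⁴).
Steady state: P = εσA(T⁴ − T_w⁴) with A = 4πr² = 0.6648 m².
T⁴ = P/(εσA) + T_w⁴ = 10.6/(0.84·5.67×10⁻⁸·0.6648) + (210)⁴
    = 3.348×10⁸ + 1.945×10⁹ = 2.280×10⁹ K⁴.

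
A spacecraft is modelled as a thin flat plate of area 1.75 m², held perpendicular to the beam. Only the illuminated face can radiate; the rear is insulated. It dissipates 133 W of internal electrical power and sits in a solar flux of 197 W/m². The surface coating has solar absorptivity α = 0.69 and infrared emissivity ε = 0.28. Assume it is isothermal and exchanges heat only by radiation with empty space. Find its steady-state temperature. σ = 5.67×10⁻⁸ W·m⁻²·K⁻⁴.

At steady state, absorbed solar power + internal power = radiated power.
Absorbed: α·S·A_cross = 0.69·197·1.750 = 237.9 W (cross-section A).
Total input = 237.9 + 133 = 370.9 W.
Radiated: εσ·A_surf·T⁴ with A_surf = A = 1.750 m².
T⁴ = 370.9/(0.28·5.67×10⁻⁸·1.750) = 1.335×10¹⁰ K⁴.

T ≈ 340 K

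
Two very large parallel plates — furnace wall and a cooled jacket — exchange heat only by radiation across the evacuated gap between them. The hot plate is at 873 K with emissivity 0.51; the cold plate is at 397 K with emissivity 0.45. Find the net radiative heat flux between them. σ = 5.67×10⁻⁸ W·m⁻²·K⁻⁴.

q ≈ 9900 W/m²

For two infinite grey parallel plates, q = σ(T₁⁴ − T₂⁴)/(1/ε₁ + 1/ε₂ − 1).
T₁⁴ − T₂⁴ = 5.808×10¹¹ − 2.484×10¹⁰ = 5.560×10¹¹ K⁴.
1/ε₁ + 1/ε₂ − 1 = 1.961 + 2.222 − 1 = 3.183.
q = 5.67×10⁻⁸ × 5.560×10¹¹ / 3.183.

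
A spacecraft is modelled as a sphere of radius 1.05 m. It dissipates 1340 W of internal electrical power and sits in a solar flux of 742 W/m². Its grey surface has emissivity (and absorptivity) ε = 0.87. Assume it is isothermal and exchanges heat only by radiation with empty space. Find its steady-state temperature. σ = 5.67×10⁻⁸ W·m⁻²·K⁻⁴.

T ≈ 269 K

At steady state, absorbed solar power + internal power = radiated power.
Absorbed: α·S·A_cross = 0.87·742·3.464 = 2236 W (cross-section πr²).
Total input = 2236 + 1340 = 3576 W.
Radiated: εσ·A_surf·T⁴ with A_surf = 4πr² = 13.85 m².
T⁴ = 3576/(0.87·5.67×10⁻⁸·13.85) = 5.232×10⁹ K⁴.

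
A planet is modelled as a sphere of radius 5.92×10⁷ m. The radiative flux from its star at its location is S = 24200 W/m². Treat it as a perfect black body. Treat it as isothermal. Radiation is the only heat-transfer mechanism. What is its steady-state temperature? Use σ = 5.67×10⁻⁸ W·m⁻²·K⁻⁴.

T ≈ 572 K

At equilibrium, absorbed power = emitted power.
Absorbing cross-section = πr² = 1.101×10¹⁶ m²; emitting surface = 4πr² = 4.404×10¹⁶ m² (ratio 4).
S·A_cross = εσ·A_surf·T⁴  ⇒  T⁴ = S/(4σ).
T⁴ = 1.00·24200/(4·5.67×10⁻⁸) = 1.067×10¹¹ K⁴.
T = (1.067×10¹¹)^(1/4).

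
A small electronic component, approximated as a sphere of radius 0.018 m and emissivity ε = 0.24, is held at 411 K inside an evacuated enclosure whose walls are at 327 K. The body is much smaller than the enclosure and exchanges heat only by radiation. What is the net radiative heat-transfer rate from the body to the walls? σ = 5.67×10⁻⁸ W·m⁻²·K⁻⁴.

P_net ≈ 0.947 W

For a small grey body in a large enclosure: P_net = εσA(T_body⁴ − T_wall⁴).
A = 4πr² = 0.004072 m²; T_body⁴ − T_wall⁴ = 2.853×10¹⁰ − 1.143×10¹⁰ = 1.710×10¹⁰ K⁴.
|P_net| = 0.24·5.67×10⁻⁸·0.004072·1.710×10¹⁰.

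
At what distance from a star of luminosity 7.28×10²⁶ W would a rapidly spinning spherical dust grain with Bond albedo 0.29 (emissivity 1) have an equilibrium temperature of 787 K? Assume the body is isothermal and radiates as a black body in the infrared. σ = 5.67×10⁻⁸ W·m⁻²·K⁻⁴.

For an isothermal black-emitting sphere, (1−a)S·πr² = σ·4πr²·T⁴ ⇒ S = 4σT⁴/(1−a).
S = 4·5.67×10⁻⁸·(787)⁴/0.710 = 1.225×10⁵ W/m².
Flux falls as S = L/(4πd²), so d = √(L/(4πS)) = √(7.28×10²⁶/(4π·1.225×10⁵)).

d ≈ 2.17×10¹⁰ m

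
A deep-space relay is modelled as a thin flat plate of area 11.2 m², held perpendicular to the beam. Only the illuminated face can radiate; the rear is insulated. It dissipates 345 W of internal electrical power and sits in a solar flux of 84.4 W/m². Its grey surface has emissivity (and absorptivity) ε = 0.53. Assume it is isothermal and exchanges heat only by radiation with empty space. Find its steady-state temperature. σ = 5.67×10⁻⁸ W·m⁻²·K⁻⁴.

At steady state, absorbed solar power + internal power = radiated power.
Absorbed: α·S·A_cross = 0.53·84.4·11.20 = 501.0 W (cross-section A).
Total input = 501.0 + 345 = 846.0 W.
Radiated: εσ·A_surf·T⁴ with A_surf = A = 11.20 m².
T⁴ = 846.0/(0.53·5.67×10⁻⁸·11.20) = 2.514×10⁹ K⁴.

T ≈ 224 K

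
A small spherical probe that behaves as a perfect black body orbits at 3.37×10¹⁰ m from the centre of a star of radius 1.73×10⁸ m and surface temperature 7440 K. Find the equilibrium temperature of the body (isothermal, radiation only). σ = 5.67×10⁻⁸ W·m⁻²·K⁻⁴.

The star's surface emits σT_*⁴; at distance d the flux is S = σT_*⁴(R_*/d)².
S = 5.67×10⁻⁸·(7440)⁴·(1.73×10⁸/3.37×10¹⁰)² = 4578 W/m².
For an isothermal sphere T⁴ = (1−a)S/(4σ) = 2.019×10¹⁰ K⁴.

T ≈ 377 K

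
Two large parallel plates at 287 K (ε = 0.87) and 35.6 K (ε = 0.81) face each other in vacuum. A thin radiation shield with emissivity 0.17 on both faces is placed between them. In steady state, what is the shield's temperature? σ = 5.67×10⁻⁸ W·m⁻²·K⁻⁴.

T_s ≈ 242 K

In steady state the net flux on the hot side equals that on the cold side.
σ(T₁⁴−T_s⁴)/D₁ = σ(T_s⁴−T₂⁴)/D₂, with D₁ = 1/ε₁+1/ε_s−1 = 6.032, D₂ = 1/ε_s+1/ε₂−1 = 6.117.
Solve for T_s⁴: T_s⁴ = (D₂·T₁⁴ + D₁·T₂⁴)/(D₁+D₂) = 3.417×10⁹ K⁴.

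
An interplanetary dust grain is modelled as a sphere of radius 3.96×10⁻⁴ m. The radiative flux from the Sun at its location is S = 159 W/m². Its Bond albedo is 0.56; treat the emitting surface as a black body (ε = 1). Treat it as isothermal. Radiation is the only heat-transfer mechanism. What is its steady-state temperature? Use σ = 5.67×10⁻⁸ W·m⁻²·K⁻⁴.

T ≈ 133 K

At equilibrium, absorbed power = emitted power.
Absorbing cross-section = πr² = 4.927×10⁻⁷ m²; emitting surface = 4πr² = 1.971×10⁻⁶ m² (ratio 4).
(1−a)S·A_cross = εσ·A_surf·T⁴  ⇒  T⁴ = (1−a)S/(4σ).
T⁴ = 0.440·159/(4·5.67×10⁻⁸) = 3.085×10⁸ K⁴.
T = (3.085×10⁸)^(1/4).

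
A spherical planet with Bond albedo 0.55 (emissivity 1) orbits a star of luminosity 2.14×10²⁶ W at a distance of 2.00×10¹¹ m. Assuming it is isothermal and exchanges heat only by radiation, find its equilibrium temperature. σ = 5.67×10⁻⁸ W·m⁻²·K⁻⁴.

T ≈ 170 K

First find the stellar flux at distance d: S = L/(4πd²) = 2.14×10²⁶/(4π·(2.00×10¹¹)²) = 425.7 W/m².
For an isothermal sphere, absorbed (1−a)S·πr² = emitted σ·4πr²·T⁴, so T⁴ = (1−a)S/(4σ).
T⁴ = 0.450·425.7/(4·5.67×10⁻⁸) = 8.447×10⁸ K⁴.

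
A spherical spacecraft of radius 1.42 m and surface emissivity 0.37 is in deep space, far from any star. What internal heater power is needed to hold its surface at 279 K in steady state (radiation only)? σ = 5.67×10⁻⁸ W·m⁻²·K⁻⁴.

P ≈ 3220 W

P = εσ·4πr²·T⁴.
4πr² = 25.34 m²; T⁴ = 6.059×10⁹ K⁴.
P = 0.37·5.67×10⁻⁸·25.34·6.059×10⁹.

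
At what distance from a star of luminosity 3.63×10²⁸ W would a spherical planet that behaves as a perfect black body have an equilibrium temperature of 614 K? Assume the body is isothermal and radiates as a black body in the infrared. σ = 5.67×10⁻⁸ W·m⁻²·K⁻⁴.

For an isothermal black-emitting sphere, (1−a)S·πr² = σ·4πr²·T⁴ ⇒ S = 4σT⁴/(1−a).
S = 4·5.67×10⁻⁸·(614)⁴/1.00 = 32230 W/m².
Flux falls as S = L/(4πd²), so d = √(L/(4πS)) = √(3.63×10²⁸/(4π·32230)).

d ≈ 2.99×10¹¹ m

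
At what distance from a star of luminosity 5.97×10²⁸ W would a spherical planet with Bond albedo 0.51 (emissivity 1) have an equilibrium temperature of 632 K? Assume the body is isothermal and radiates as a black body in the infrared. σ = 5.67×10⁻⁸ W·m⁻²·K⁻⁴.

d ≈ 2.54×10¹¹ m

For an isothermal black-emitting sphere, (1−a)S·πr² = σ·4πr²·T⁴ ⇒ S = 4σT⁴/(1−a).
S = 4·5.67×10⁻⁸·(632)⁴/0.490 = 73840 W/m².
Flux falls as S = L/(4πd²), so d = √(L/(4πS)) = √(5.97×10²⁸/(4π·73840)).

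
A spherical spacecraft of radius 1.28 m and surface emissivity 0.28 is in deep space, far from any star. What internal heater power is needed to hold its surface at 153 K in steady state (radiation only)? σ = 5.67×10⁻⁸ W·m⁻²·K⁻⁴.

P ≈ 179 W

P = εσ·4πr²·T⁴.
4πr² = 20.59 m²; T⁴ = 5.480×10⁸ K⁴.
P = 0.28·5.67×10⁻⁸·20.59·5.480×10⁸.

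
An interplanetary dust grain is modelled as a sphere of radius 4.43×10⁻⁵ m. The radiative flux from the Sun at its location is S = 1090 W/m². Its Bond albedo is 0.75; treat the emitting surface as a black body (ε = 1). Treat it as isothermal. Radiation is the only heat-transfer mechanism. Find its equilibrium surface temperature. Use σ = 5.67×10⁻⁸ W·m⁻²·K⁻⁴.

T ≈ 186 K

At equilibrium, absorbed power = emitted power.
Absorbing cross-section = πr² = 6.165×10⁻⁹ m²; emitting surface = 4πr² = 2.466×10⁻⁸ m² (ratio 4).
(1−a)S·A_cross = εσ·A_surf·T⁴  ⇒  T⁴ = (1−a)S/(4σ).
T⁴ = 0.250·1090/(4·5.67×10⁻⁸) = 1.201×10⁹ K⁴.
T = (1.201×10⁹)^(1/4).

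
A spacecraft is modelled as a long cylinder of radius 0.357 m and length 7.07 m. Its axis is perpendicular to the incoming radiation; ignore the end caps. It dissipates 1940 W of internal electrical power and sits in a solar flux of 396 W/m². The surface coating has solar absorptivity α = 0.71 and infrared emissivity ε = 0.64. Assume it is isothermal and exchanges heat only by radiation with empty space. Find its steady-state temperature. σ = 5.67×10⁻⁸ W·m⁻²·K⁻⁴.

T ≈ 276 K

At steady state, absorbed solar power + internal power = radiated power.
Absorbed: α·S·A_cross = 0.71·396·5.048 = 1419 W (cross-section 2rL).
Total input = 1419 + 1940 = 3359 W.
Radiated: εσ·A_surf·T⁴ with A_surf = 2πrL = 15.86 m².
T⁴ = 3359/(0.64·5.67×10⁻⁸·15.86) = 5.837×10⁹ K⁴.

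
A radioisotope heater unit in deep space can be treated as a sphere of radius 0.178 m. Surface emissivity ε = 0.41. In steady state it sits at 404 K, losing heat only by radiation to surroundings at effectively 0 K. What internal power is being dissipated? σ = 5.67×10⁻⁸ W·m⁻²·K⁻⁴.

P ≈ 247 W

Steady state: P = εσA T⁴.
A = 4πr² = 0.3982 m²; T⁴ = (404)⁴ = 2.664×10¹⁰ K⁴.
P = 0.41 × 5.67×10⁻⁸ × 0.3982 × 2.664×10¹⁰.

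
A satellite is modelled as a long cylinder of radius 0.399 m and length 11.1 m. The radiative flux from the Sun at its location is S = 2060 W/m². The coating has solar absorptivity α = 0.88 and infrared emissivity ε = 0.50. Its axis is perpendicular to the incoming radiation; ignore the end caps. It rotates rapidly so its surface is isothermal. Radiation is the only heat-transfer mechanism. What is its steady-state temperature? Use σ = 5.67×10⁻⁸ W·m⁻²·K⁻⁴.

T ≈ 378 K

At equilibrium, absorbed power = emitted power.
Absorbing cross-section = 2rL = 8.858 m²; emitting surface = 2πrL = 27.83 m² (ratio π).
αS·A_cross = εσ·A_surf·T⁴  ⇒  T⁴ = αS/(ε·πσ).
T⁴ = 0.880·2060/(0.50·π·5.67×10⁻⁸) = 2.035×10¹⁰ K⁴.
T = (2.035×10¹⁰)^(1/4).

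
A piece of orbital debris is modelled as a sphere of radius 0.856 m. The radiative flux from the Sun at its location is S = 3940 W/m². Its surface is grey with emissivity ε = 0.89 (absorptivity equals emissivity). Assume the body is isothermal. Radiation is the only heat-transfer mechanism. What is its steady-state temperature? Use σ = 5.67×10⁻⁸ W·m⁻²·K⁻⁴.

T ≈ 363 K

At equilibrium, absorbed power = emitted power.
Absorbing cross-section = πr² = 2.302 m²; emitting surface = 4πr² = 9.208 m² (ratio 4).
εS·A_cross = εσ·A_surf·T⁴  ⇒  T⁴ = S/(4σ)   (ε cancels).
T⁴ = 3940/(4·5.67×10⁻⁸) = 1.737×10¹⁰ K⁴.
T = (1.737×10¹⁰)^(1/4).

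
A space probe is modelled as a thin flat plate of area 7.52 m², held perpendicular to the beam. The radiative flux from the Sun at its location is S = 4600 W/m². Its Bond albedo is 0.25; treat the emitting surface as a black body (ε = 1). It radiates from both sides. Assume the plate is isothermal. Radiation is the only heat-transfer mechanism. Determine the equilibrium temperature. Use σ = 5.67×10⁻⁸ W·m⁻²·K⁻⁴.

At equilibrium, absorbed power = emitted power.
Absorbing cross-section = A = 7.520 m²; emitting surface = 2A = 15.04 m² (ratio 2).
(1−a)S·A_cross = εσ·A_surf·T⁴  ⇒  T⁴ = (1−a)S/(2σ).
T⁴ = 0.750·4600/(2·5.67×10⁻⁸) = 3.042×10¹⁰ K⁴.
T = (3.042×10¹⁰)^(1/4).

T ≈ 418 K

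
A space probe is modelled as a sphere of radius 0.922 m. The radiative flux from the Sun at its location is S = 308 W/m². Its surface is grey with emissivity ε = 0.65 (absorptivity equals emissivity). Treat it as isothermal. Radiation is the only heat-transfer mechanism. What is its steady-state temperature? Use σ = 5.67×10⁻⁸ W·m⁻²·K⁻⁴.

At equilibrium, absorbed power = emitted power.
Absorbing cross-section = πr² = 2.671 m²; emitting surface = 4πr² = 10.68 m² (ratio 4).
εS·A_cross = εσ·A_surf·T⁴  ⇒  T⁴ = S/(4σ)   (ε cancels).
T⁴ = 308/(4·5.67×10⁻⁸) = 1.358×10⁹ K⁴.
T = (1.358×10⁹)^(1/4).

T ≈ 192 K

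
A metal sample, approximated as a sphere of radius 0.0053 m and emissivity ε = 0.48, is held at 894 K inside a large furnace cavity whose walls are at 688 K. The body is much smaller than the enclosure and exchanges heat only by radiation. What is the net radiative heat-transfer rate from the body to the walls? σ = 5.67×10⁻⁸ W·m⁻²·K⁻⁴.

For a small grey body in a large enclosure: P_net = εσA(T_body⁴ − T_wall⁴).
A = 4πr² = 3.530×10⁻⁴ m²; T_body⁴ − T_wall⁴ = 6.388×10¹¹ − 2.241×10¹¹ = 4.147×10¹¹ K⁴.
|P_net| = 0.48·5.67×10⁻⁸·3.530×10⁻⁴·4.147×10¹¹.

P_net ≈ 3.98 W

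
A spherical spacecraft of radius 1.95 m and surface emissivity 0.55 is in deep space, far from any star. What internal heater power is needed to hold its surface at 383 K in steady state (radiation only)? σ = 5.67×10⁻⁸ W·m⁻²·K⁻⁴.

P = εσ·4πr²·T⁴.
4πr² = 47.78 m²; T⁴ = 2.152×10¹⁰ K⁴.
P = 0.55·5.67×10⁻⁸·47.78·2.152×10¹⁰.

P ≈ 32100 W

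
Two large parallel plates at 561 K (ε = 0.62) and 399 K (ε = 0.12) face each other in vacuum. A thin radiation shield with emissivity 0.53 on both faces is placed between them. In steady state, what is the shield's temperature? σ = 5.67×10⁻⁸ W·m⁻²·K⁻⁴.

T_s ≈ 537 K

In steady state the net flux on the hot side equals that on the cold side.
σ(T₁⁴−T_s⁴)/D₁ = σ(T_s⁴−T₂⁴)/D₂, with D₁ = 1/ε₁+1/ε_s−1 = 2.500, D₂ = 1/ε_s+1/ε₂−1 = 9.220.
Solve for T_s⁴: T_s⁴ = (D₂·T₁⁴ + D₁·T₂⁴)/(D₁+D₂) = 8.333×10¹⁰ K⁴.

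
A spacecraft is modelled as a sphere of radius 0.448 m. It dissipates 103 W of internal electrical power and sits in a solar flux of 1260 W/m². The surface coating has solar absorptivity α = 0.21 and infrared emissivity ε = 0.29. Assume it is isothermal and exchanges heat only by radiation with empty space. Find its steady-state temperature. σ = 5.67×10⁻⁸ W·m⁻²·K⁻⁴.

T ≈ 284 K

At steady state, absorbed solar power + internal power = radiated power.
Absorbed: α·S·A_cross = 0.21·1260·0.6305 = 166.8 W (cross-section πr²).
Total input = 166.8 + 103 = 269.8 W.
Radiated: εσ·A_surf·T⁴ with A_surf = 4πr² = 2.522 m².
T⁴ = 269.8/(0.29·5.67×10⁻⁸·2.522) = 6.507×10⁹ K⁴.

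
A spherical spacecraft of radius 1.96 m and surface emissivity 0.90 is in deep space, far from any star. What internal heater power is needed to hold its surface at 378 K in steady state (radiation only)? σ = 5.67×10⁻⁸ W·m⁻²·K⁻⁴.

P ≈ 50300 W

P = εσ·4πr²·T⁴.
4πr² = 48.27 m²; T⁴ = 2.042×10¹⁰ K⁴.
P = 0.90·5.67×10⁻⁸·48.27·2.042×10¹⁰.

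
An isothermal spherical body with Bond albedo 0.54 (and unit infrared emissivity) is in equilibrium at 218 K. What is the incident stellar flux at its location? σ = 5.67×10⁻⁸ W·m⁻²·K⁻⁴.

S ≈ 1110 W/m²

(1−a)S·πr² = σ·4πr²·T⁴ ⇒ S = 4σT⁴/(1−a).
S = 4·5.67×10⁻⁸·2.259×10⁹/0.460.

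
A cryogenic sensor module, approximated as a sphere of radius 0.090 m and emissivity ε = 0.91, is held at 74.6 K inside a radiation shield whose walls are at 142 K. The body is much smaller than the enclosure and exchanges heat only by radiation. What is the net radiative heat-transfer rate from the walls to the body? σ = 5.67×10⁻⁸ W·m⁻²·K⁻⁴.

For a small grey body in a large enclosure: P_net = εσA(T_body⁴ − T_wall⁴).
A = 4πr² = 0.1018 m²; T_body⁴ − T_wall⁴ = 3.097×10⁷ − 4.066×10⁸ = -3.756×10⁸ K⁴.
|P_net| = 0.91·5.67×10⁻⁸·0.1018·3.756×10⁸.

P_net ≈ 1.97 W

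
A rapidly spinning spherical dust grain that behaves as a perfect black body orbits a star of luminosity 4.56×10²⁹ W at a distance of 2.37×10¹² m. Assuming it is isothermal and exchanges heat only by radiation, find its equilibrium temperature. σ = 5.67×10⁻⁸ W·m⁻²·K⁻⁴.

T ≈ 411 K

First find the stellar flux at distance d: S = L/(4πd²) = 4.56×10²⁹/(4π·(2.37×10¹²)²) = 6460 W/m².
For an isothermal sphere, absorbed (1−a)S·πr² = emitted σ·4πr²·T⁴, so T⁴ = (1−a)S/(4σ).
T⁴ = 1.00·6460/(4·5.67×10⁻⁸) = 2.848×10¹⁰ K⁴.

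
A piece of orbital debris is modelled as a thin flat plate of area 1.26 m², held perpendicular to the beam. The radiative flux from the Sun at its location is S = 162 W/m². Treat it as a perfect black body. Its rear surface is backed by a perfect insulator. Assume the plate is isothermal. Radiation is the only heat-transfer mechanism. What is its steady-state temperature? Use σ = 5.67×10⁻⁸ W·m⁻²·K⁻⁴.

T ≈ 231 K

At equilibrium, absorbed power = emitted power.
Absorbing cross-section = A = 1.260 m²; emitting surface = A = 1.260 m² (ratio 1).
S·A_cross = εσ·A_surf·T⁴  ⇒  T⁴ = S/(1σ).
T⁴ = 1.00·162/(1·5.67×10⁻⁸) = 2.857×10⁹ K⁴.
T = (2.857×10⁹)^(1/4).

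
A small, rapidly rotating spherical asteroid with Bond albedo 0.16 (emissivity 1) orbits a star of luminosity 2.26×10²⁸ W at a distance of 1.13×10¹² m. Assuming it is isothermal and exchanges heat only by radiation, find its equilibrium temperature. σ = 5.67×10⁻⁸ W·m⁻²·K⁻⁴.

First find the stellar flux at distance d: S = L/(4πd²) = 2.26×10²⁸/(4π·(1.13×10¹²)²) = 1408 W/m².
For an isothermal sphere, absorbed (1−a)S·πr² = emitted σ·4πr²·T⁴, so T⁴ = (1−a)S/(4σ).
T⁴ = 0.840·1408/(4·5.67×10⁻⁸) = 5.216×10⁹ K⁴.

T ≈ 269 K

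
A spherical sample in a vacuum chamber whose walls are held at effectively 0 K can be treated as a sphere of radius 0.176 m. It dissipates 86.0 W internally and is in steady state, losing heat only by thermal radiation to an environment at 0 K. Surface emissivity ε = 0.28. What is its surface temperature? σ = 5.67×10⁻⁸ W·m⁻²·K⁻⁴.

T ≈ 343 K

Steady state: internal power = radiated power, P = εσA T⁴.
Radiating area A = 4πr² = 0.3893 m².
T⁴ = P/(εσA) = 86.0/(0.28·5.67×10⁻⁸·0.3893) = 1.392×10¹⁰ K⁴.
T = (1.392×10¹⁰)^(1/4).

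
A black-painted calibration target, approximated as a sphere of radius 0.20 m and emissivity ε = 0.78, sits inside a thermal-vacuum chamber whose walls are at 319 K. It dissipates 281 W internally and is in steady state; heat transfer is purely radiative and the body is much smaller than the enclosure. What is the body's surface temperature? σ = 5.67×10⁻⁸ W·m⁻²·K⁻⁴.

T ≈ 389 K

For a small grey body in a large enclosure, net radiated power = εσA(T⁴ − T_w⁴).
Steady state: P = εσA(T⁴ − T_w⁴) with A = 4πr² = 0.5027 m².
T⁴ = P/(εσA) + T_w⁴ = 281/(0.78·5.67×10⁻⁸·0.5027) + (319)⁴
    = 1.264×10¹⁰ + 1.036×10¹⁰ = 2.300×10¹⁰ K⁴.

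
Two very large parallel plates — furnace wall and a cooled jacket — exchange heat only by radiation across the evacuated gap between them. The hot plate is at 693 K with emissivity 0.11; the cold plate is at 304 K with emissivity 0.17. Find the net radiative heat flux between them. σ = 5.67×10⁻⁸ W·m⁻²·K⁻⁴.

q ≈ 901 W/m²

For two infinite grey parallel plates, q = σ(T₁⁴ − T₂⁴)/(1/ε₁ + 1/ε₂ − 1).
T₁⁴ − T₂⁴ = 2.306×10¹¹ − 8.541×10⁹ = 2.221×10¹¹ K⁴.
1/ε₁ + 1/ε₂ − 1 = 9.091 + 5.882 − 1 = 13.97.
q = 5.67×10⁻⁸ × 2.221×10¹¹ / 13.97.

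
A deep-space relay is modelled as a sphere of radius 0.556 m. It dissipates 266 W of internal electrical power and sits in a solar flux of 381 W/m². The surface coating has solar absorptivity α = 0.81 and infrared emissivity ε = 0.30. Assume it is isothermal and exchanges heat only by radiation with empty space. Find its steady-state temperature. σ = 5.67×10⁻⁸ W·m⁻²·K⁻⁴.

T ≈ 304 K

At steady state, absorbed solar power + internal power = radiated power.
Absorbed: α·S·A_cross = 0.81·381·0.9712 = 299.7 W (cross-section πr²).
Total input = 299.7 + 266 = 565.7 W.
Radiated: εσ·A_surf·T⁴ with A_surf = 4πr² = 3.885 m².
T⁴ = 565.7/(0.30·5.67×10⁻⁸·3.885) = 8.561×10⁹ K⁴.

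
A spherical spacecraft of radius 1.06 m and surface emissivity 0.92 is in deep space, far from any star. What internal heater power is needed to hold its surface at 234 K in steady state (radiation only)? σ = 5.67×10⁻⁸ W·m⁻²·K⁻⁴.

P = εσ·4πr²·T⁴.
4πr² = 14.12 m²; T⁴ = 2.998×10⁹ K⁴.
P = 0.92·5.67×10⁻⁸·14.12·2.998×10⁹.

P ≈ 2210 W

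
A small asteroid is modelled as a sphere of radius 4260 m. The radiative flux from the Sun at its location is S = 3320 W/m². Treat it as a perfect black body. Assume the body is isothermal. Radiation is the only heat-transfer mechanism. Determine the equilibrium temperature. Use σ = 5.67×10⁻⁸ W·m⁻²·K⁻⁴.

At equilibrium, absorbed power = emitted power.
Absorbing cross-section = πr² = 5.701×10⁷ m²; emitting surface = 4πr² = 2.280×10⁸ m² (ratio 4).
S·A_cross = εσ·A_surf·T⁴  ⇒  T⁴ = S/(4σ).
T⁴ = 1.00·3320/(4·5.67×10⁻⁸) = 1.464×10¹⁰ K⁴.
T = (1.464×10¹⁰)^(1/4).

T ≈ 348 K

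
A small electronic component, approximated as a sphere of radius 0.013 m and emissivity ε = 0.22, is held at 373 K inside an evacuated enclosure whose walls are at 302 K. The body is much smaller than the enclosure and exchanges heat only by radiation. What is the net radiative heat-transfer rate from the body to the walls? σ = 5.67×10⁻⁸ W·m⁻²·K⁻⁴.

P_net ≈ 0.292 W

For a small grey body in a large enclosure: P_net = εσA(T_body⁴ − T_wall⁴).
A = 4πr² = 0.002124 m²; T_body⁴ − T_wall⁴ = 1.936×10¹⁰ − 8.318×10⁹ = 1.104×10¹⁰ K⁴.
|P_net| = 0.22·5.67×10⁻⁸·0.002124·1.104×10¹⁰.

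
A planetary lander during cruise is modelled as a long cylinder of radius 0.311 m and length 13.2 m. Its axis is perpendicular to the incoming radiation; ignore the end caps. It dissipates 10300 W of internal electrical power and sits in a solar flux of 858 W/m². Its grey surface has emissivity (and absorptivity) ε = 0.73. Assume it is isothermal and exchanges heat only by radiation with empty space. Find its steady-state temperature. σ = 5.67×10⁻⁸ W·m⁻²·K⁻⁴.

At steady state, absorbed solar power + internal power = radiated power.
Absorbed: α·S·A_cross = 0.73·858·8.210 = 5143 W (cross-section 2rL).
Total input = 5143 + 10300 = 15440 W.
Radiated: εσ·A_surf·T⁴ with A_surf = 2πrL = 25.79 m².
T⁴ = 15440/(0.73·5.67×10⁻⁸·25.79) = 1.446×10¹⁰ K⁴.

T ≈ 347 K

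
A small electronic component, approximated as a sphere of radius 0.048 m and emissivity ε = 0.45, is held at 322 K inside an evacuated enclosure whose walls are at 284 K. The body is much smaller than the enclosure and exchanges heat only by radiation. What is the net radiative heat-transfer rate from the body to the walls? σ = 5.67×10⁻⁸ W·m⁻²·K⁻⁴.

For a small grey body in a large enclosure: P_net = εσA(T_body⁴ − T_wall⁴).
A = 4πr² = 0.02895 m²; T_body⁴ − T_wall⁴ = 1.075×10¹⁰ − 6.505×10⁹ = 4.245×10⁹ K⁴.
|P_net| = 0.45·5.67×10⁻⁸·0.02895·4.245×10⁹.

P_net ≈ 3.14 W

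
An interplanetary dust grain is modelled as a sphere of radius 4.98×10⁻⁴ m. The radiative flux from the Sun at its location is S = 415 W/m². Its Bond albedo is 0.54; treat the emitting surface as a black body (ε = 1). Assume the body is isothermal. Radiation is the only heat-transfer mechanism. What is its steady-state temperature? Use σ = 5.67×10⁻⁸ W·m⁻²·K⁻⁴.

At equilibrium, absorbed power = emitted power.
Absorbing cross-section = πr² = 7.791×10⁻⁷ m²; emitting surface = 4πr² = 3.117×10⁻⁶ m² (ratio 4).
(1−a)S·A_cross = εσ·A_surf·T⁴  ⇒  T⁴ = (1−a)S/(4σ).
T⁴ = 0.460·415/(4·5.67×10⁻⁸) = 8.417×10⁸ K⁴.
T = (8.417×10⁸)^(1/4).

T ≈ 170 K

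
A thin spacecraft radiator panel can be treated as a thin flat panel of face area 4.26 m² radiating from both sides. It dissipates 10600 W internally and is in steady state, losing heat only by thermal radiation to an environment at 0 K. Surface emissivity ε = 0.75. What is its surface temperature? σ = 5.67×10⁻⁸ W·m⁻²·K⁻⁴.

T ≈ 414 K

Steady state: internal power = radiated power, P = εσA T⁴.
Radiating area A = 2·4.26 = 8.520 m².
T⁴ = P/(εσA) = 10600/(0.75·5.67×10⁻⁸·8.520) = 2.926×10¹⁰ K⁴.
T = (2.926×10¹⁰)^(1/4).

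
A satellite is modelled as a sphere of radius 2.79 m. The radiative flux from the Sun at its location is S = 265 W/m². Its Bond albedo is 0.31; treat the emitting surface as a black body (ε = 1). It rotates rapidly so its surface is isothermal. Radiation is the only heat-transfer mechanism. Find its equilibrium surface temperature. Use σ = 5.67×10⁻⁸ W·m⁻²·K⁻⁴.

T ≈ 169 K

At equilibrium, absorbed power = emitted power.
Absorbing cross-section = πr² = 24.45 m²; emitting surface = 4πr² = 97.82 m² (ratio 4).
(1−a)S·A_cross = εσ·A_surf·T⁴  ⇒  T⁴ = (1−a)S/(4σ).
T⁴ = 0.690·265/(4·5.67×10⁻⁸) = 8.062×10⁸ K⁴.
T = (8.062×10⁸)^(1/4).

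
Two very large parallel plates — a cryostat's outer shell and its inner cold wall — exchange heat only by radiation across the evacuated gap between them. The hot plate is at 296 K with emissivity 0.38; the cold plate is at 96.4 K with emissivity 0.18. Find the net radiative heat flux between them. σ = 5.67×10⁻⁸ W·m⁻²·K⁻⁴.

q ≈ 59.9 W/m²

For two infinite grey parallel plates, q = σ(T₁⁴ − T₂⁴)/(1/ε₁ + 1/ε₂ − 1).
T₁⁴ − T₂⁴ = 7.677×10⁹ − 8.636×10⁷ = 7.590×10⁹ K⁴.
1/ε₁ + 1/ε₂ − 1 = 2.632 + 5.556 − 1 = 7.187.
q = 5.67×10⁻⁸ × 7.590×10⁹ / 7.187.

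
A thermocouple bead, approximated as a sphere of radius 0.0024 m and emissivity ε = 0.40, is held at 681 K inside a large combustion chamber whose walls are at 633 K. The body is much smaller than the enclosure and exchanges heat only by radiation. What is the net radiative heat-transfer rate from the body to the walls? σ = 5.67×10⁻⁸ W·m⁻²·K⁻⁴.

For a small grey body in a large enclosure: P_net = εσA(T_body⁴ − T_wall⁴).
A = 4πr² = 7.238×10⁻⁵ m²; T_body⁴ − T_wall⁴ = 2.151×10¹¹ − 1.606×10¹¹ = 5.452×10¹⁰ K⁴.
|P_net| = 0.40·5.67×10⁻⁸·7.238×10⁻⁵·5.452×10¹⁰.

P_net ≈ 0.0895 W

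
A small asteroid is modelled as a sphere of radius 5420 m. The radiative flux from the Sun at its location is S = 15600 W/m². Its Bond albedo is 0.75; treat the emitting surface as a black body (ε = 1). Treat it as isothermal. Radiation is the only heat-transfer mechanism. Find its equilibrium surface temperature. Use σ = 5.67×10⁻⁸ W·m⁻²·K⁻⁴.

At equilibrium, absorbed power = emitted power.
Absorbing cross-section = πr² = 9.229×10⁷ m²; emitting surface = 4πr² = 3.692×10⁸ m² (ratio 4).
(1−a)S·A_cross = εσ·A_surf·T⁴  ⇒  T⁴ = (1−a)S/(4σ).
T⁴ = 0.250·15600/(4·5.67×10⁻⁸) = 1.720×10¹⁰ K⁴.
T = (1.720×10¹⁰)^(1/4).

T ≈ 362 K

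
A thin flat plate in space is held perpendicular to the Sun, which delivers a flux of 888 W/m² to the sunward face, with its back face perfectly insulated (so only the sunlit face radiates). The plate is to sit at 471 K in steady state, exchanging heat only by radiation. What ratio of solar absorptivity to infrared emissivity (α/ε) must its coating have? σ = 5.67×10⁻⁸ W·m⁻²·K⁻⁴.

Balance: αS·A = εσ·1A·T⁴ ⇒ α/ε = σT⁴/S.
α/ε = 5.67×10⁻⁸·(471)⁴/888 = 5.67×10⁻⁸·4.921×10¹⁰/888.

α/ε ≈ 3.14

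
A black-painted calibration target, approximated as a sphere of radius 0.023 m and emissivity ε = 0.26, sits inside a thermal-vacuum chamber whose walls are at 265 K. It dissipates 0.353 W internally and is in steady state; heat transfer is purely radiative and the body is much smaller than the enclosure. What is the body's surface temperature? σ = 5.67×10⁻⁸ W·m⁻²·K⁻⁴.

T ≈ 304 K

For a small grey body in a large enclosure, net radiated power = εσA(T⁴ − T_w⁴).
Steady state: P = εσA(T⁴ − T_w⁴) with A = 4πr² = 0.006648 m².
T⁴ = P/(εσA) + T_w⁴ = 0.353/(0.26·5.67×10⁻⁸·0.006648) + (265)⁴
    = 3.602×10⁹ + 4.932×10⁹ = 8.534×10⁹ K⁴.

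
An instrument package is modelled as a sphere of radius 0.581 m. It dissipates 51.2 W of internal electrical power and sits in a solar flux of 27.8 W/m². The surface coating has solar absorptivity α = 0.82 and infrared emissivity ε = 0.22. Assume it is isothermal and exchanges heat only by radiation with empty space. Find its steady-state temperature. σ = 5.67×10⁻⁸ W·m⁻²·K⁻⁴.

T ≈ 194 K

At steady state, absorbed solar power + internal power = radiated power.
Absorbed: α·S·A_cross = 0.82·27.8·1.060 = 24.17 W (cross-section πr²).
Total input = 24.17 + 51.2 = 75.37 W.
Radiated: εσ·A_surf·T⁴ with A_surf = 4πr² = 4.242 m².
T⁴ = 75.37/(0.22·5.67×10⁻⁸·4.242) = 1.424×10⁹ K⁴.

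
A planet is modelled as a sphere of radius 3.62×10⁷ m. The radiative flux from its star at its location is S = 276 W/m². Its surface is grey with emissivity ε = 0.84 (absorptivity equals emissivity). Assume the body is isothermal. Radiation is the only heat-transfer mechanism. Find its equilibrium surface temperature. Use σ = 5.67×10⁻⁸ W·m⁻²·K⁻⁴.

T ≈ 187 K

At equilibrium, absorbed power = emitted power.
Absorbing cross-section = πr² = 4.117×10¹⁵ m²; emitting surface = 4πr² = 1.647×10¹⁶ m² (ratio 4).
εS·A_cross = εσ·A_surf·T⁴  ⇒  T⁴ = S/(4σ)   (ε cancels).
T⁴ = 276/(4·5.67×10⁻⁸) = 1.217×10⁹ K⁴.
T = (1.217×10⁹)^(1/4).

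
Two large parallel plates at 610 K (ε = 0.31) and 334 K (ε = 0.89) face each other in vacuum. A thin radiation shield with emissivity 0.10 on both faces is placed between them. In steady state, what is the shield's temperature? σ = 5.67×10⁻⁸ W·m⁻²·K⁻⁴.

In steady state the net flux on the hot side equals that on the cold side.
σ(T₁⁴−T_s⁴)/D₁ = σ(T_s⁴−T₂⁴)/D₂, with D₁ = 1/ε₁+1/ε_s−1 = 12.23, D₂ = 1/ε_s+1/ε₂−1 = 10.12.
Solve for T_s⁴: T_s⁴ = (D₂·T₁⁴ + D₁·T₂⁴)/(D₁+D₂) = 6.953×10¹⁰ K⁴.

T_s ≈ 513 K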